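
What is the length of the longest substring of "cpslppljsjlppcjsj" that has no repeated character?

[c] len 1
[c, p] len 2
[c, p, s] len 3
[c, p, s, l] len 4
[s, l, p] len 3
[p] len 1
[p, l] len 2
[p, l, j] len 3
[p, l, j, s] len 4
[s, j] len 2
[s, j, l] len 3
[s, j, l, p] len 4
[p] len 1
[p, c] len 2
[p, c, j] len 3
[p, c, j, s] len 4
[s, j] len 2
Longest all-distinct length: 4.

4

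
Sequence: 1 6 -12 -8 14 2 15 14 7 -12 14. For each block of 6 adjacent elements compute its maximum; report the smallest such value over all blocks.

14

Window maxs for each of the 6 positions:
1 6 -12 -8 14 2 → max 14
6 -12 -8 14 2 15 → max 15
-12 -8 14 2 15 14 → max 15
-8 14 2 15 14 7 → max 15
14 2 15 14 7 -12 → max 15
2 15 14 7 -12 14 → max 15
Smallest of these is 14.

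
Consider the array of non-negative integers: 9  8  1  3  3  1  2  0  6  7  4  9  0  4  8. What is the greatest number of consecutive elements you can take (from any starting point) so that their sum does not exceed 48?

13

→ 9: sum 9, len 1
→ 8: sum 17, len 2
→ 1: sum 18, len 3
→ 3: sum 21, len 4
→ 3: sum 24, len 5
→ 1: sum 25, len 6
→ 2: sum 27, len 7
→ 0: sum 27, len 8
→ 6: sum 33, len 9
→ 7: sum 40, len 10
→ 4: sum 44, len 11
→ 9 (dropped 9): sum 44, len 11
→ 0: sum 44, len 12
→ 4: sum 48, len 13
→ 8 (dropped 8): sum 48, len 13
Longest length seen: 13.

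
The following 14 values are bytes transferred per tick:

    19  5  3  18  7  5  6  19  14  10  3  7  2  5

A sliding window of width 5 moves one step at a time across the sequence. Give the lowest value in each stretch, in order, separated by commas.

3, 3, 3, 5, 5, 5, 3, 3, 2, 2

[19, 5, 3, 18, 7] → min 3
[5, 3, 18, 7, 5] → min 3
[3, 18, 7, 5, 6] → min 3
[18, 7, 5, 6, 19] → min 5
[7, 5, 6, 19, 14] → min 5
[5, 6, 19, 14, 10] → min 5
[6, 19, 14, 10, 3] → min 3
[19, 14, 10, 3, 7] → min 3
[14, 10, 3, 7, 2] → min 2
[10, 3, 7, 2, 5] → min 2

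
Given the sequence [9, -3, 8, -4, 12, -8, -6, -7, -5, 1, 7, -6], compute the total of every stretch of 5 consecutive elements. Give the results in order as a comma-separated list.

Sliding a size-5 window across the 12 values:
9 -3 8 -4 12 → sum 22
-3 8 -4 12 -8 → sum 5
8 -4 12 -8 -6 → sum 2
-4 12 -8 -6 -7 → sum -13
12 -8 -6 -7 -5 → sum -14
-8 -6 -7 -5 1 → sum -25
-6 -7 -5 1 7 → sum -10
-7 -5 1 7 -6 → sum -10

22, 5, 2, -13, -14, -25, -10, -10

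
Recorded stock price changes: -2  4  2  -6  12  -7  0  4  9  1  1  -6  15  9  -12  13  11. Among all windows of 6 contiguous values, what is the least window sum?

3

-2 4 2 -6 12 -7 → sum 3
4 2 -6 12 -7 0 → sum 5
2 -6 12 -7 0 4 → sum 5
-6 12 -7 0 4 9 → sum 12
12 -7 0 4 9 1 → sum 19
-7 0 4 9 1 1 → sum 8
0 4 9 1 1 -6 → sum 9
4 9 1 1 -6 15 → sum 24
9 1 1 -6 15 9 → sum 29
1 1 -6 15 9 -12 → sum 8
1 -6 15 9 -12 13 → sum 20
-6 15 9 -12 13 11 → sum 30
Least of these is 3.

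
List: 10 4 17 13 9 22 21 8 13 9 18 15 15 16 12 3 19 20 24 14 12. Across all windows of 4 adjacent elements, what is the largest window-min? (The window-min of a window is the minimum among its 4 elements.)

15

(10, 4, 17, 13) → min 4
(4, 17, 13, 9) → min 4
(17, 13, 9, 22) → min 9
(13, 9, 22, 21) → min 9
(9, 22, 21, 8) → min 8
(22, 21, 8, 13) → min 8
(21, 8, 13, 9) → min 8
(8, 13, 9, 18) → min 8
(13, 9, 18, 15) → min 9
(9, 18, 15, 15) → min 9
(18, 15, 15, 16) → min 15
(15, 15, 16, 12) → min 12
(15, 16, 12, 3) → min 3
(16, 12, 3, 19) → min 3
(12, 3, 19, 20) → min 3
(3, 19, 20, 24) → min 3
(19, 20, 24, 14) → min 14
(20, 24, 14, 12) → min 12
Largest of these is 15.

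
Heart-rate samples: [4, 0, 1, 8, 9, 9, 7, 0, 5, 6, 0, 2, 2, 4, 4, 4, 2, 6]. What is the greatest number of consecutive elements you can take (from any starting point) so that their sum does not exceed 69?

17

Extend to the right; shrink from the left whenever the sum exceeds 69:
add 4: [4] sum 4, len 1
add 0: [4, 0] sum 4, len 2
add 1: [4, 0, 1] sum 5, len 3
add 8: [4, 0, 1, 8] sum 13, len 4
add 9: [4, 0, 1, 8, 9] sum 22, len 5
add 9: [4, 0, 1, 8, 9, 9] sum 31, len 6
add 7: [4, 0, 1, 8, 9, 9, 7] sum 38, len 7
add 0: [4, 0, 1, 8, 9, 9, 7, 0] sum 38, len 8
add 5: [4, 0, 1, 8, 9, 9, 7, 0, 5] sum 43, len 9
add 6: [4, 0, 1, 8, 9, 9, 7, 0, 5, 6] sum 49, len 10
add 0: [4, 0, 1, 8, 9, 9, 7, 0, 5, 6, 0] sum 49, len 11
add 2: [4, 0, 1, 8, 9, 9, 7, 0, 5, 6, 0, 2] sum 51, len 12
add 2: [4, 0, 1, 8, 9, 9, 7, 0, 5, 6, 0, 2, 2] sum 53, len 13
add 4: [4, 0, 1, 8, 9, 9, 7, 0, 5, 6, 0, 2, 2, 4] sum 57, len 14
add 4: [4, 0, 1, 8, 9, 9, 7, 0, 5, 6, 0, 2, 2, 4, 4] sum 61, len 15
add 4: [4, 0, 1, 8, 9, 9, 7, 0, 5, 6, 0, 2, 2, 4, 4, 4] sum 65, len 16
add 2: [4, 0, 1, 8, 9, 9, 7, 0, 5, 6, 0, 2, 2, 4, 4, 4, 2] sum 67, len 17
add 6: [0, 1, 8, 9, 9, 7, 0, 5, 6, 0, 2, 2, 4, 4, 4, 2, 6] sum 69, len 17
Longest length seen: 17.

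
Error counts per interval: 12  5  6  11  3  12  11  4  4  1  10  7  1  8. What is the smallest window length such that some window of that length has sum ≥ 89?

14

add 12: running sum 12 < 89
add 5: running sum 17 < 89
add 6: running sum 23 < 89
add 11: running sum 34 < 89
add 3: running sum 37 < 89
add 12: running sum 49 < 89
add 11: running sum 60 < 89
add 4: running sum 64 < 89
add 4: running sum 68 < 89
add 1: running sum 69 < 89
add 10: running sum 79 < 89
add 7: running sum 86 < 89
add 1: running sum 87 < 89
end 13: [12, 5, 6, 11, 3, 12, 11, 4, 4, 1, 10, 7, 1, 8] sum 95, len 14
Shortest qualifying length: 14.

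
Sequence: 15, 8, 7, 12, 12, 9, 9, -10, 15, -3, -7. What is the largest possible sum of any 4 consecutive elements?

Each size-4 window and its sum:
15 8 7 12 → sum 42
8 7 12 12 → sum 39
7 12 12 9 → sum 40
12 12 9 9 → sum 42
12 9 9 -10 → sum 20
9 9 -10 15 → sum 23
9 -10 15 -3 → sum 11
-10 15 -3 -7 → sum -5
Largest of these is 42.

42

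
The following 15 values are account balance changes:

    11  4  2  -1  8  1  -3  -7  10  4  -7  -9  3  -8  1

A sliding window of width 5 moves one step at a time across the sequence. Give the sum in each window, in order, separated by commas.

(11, 4, 2, -1, 8) → sum 24
(4, 2, -1, 8, 1) → sum 14
(2, -1, 8, 1, -3) → sum 7
(-1, 8, 1, -3, -7) → sum -2
(8, 1, -3, -7, 10) → sum 9
(1, -3, -7, 10, 4) → sum 5
(-3, -7, 10, 4, -7) → sum -3
(-7, 10, 4, -7, -9) → sum -9
(10, 4, -7, -9, 3) → sum 1
(4, -7, -9, 3, -8) → sum -17
(-7, -9, 3, -8, 1) → sum -20

24, 14, 7, -2, 9, 5, -3, -9, 1, -17, -20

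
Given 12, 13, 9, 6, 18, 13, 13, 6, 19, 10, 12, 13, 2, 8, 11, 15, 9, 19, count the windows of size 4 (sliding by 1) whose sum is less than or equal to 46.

8

12 13 9 6 → sum 40  ≤ 46 ✓
13 9 6 18 → sum 46  ≤ 46 ✓
9 6 18 13 → sum 46  ≤ 46 ✓
6 18 13 13 → sum 50
18 13 13 6 → sum 50
13 13 6 19 → sum 51
13 6 19 10 → sum 48
6 19 10 12 → sum 47
19 10 12 13 → sum 54
10 12 13 2 → sum 37  ≤ 46 ✓
12 13 2 8 → sum 35  ≤ 46 ✓
13 2 8 11 → sum 34  ≤ 46 ✓
2 8 11 15 → sum 36  ≤ 46 ✓
8 11 15 9 → sum 43  ≤ 46 ✓
11 15 9 19 → sum 54
8 windows satisfy the condition.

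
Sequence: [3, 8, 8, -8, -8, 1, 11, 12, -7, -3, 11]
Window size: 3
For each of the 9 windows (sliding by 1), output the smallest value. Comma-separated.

3, -8, -8, -8, -8, 1, -7, -7, -7

3 8 8 → min 3
8 8 -8 → min -8
8 -8 -8 → min -8
-8 -8 1 → min -8
-8 1 11 → min -8
1 11 12 → min 1
11 12 -7 → min -7
12 -7 -3 → min -7
-7 -3 11 → min -7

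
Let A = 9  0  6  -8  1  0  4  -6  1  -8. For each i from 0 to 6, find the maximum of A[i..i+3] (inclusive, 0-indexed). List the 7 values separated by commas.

Sliding a size-4 window across the 10 values:
9 0 6 -8 → max 9
0 6 -8 1 → max 6
6 -8 1 0 → max 6
-8 1 0 4 → max 4
1 0 4 -6 → max 4
0 4 -6 1 → max 4
4 -6 1 -8 → max 4

9, 6, 6, 4, 4, 4, 4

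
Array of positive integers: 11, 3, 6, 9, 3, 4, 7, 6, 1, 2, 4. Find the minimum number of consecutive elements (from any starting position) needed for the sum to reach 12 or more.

2

add 11: running sum 11 < 12
add 3: shortest ending here [11, 3] sum 14, len 2
add 6: shortest ending here [11, 3, 6] sum 20, len 3
add 9: shortest ending here [6, 9] sum 15, len 2
add 3: shortest ending here [9, 3] sum 12, len 2
add 4: shortest ending here [9, 3, 4] sum 16, len 3
add 7: shortest ending here [3, 4, 7] sum 14, len 3
add 6: shortest ending here [7, 6] sum 13, len 2
add 1: shortest ending here [7, 6, 1] sum 14, len 3
add 2: shortest ending here [7, 6, 1, 2] sum 16, len 4
add 4: shortest ending here [6, 1, 2, 4] sum 13, len 4
Shortest qualifying length: 2.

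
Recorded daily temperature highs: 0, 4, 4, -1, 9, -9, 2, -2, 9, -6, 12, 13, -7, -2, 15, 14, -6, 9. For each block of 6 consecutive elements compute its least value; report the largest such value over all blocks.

-6

0 4 4 -1 9 -9 → min -9
4 4 -1 9 -9 2 → min -9
4 -1 9 -9 2 -2 → min -9
-1 9 -9 2 -2 9 → min -9
9 -9 2 -2 9 -6 → min -9
-9 2 -2 9 -6 12 → min -9
2 -2 9 -6 12 13 → min -6
-2 9 -6 12 13 -7 → min -7
9 -6 12 13 -7 -2 → min -7
-6 12 13 -7 -2 15 → min -7
12 13 -7 -2 15 14 → min -7
13 -7 -2 15 14 -6 → min -7
-7 -2 15 14 -6 9 → min -7
Largest of these is -6.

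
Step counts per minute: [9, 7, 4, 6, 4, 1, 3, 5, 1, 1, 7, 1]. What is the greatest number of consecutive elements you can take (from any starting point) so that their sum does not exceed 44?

11

add 9: [9] sum 9, len 1
add 7: [9, 7] sum 16, len 2
add 4: [9, 7, 4] sum 20, len 3
add 6: [9, 7, 4, 6] sum 26, len 4
add 4: [9, 7, 4, 6, 4] sum 30, len 5
add 1: [9, 7, 4, 6, 4, 1] sum 31, len 6
add 3: [9, 7, 4, 6, 4, 1, 3] sum 34, len 7
add 5: [9, 7, 4, 6, 4, 1, 3, 5] sum 39, len 8
add 1: [9, 7, 4, 6, 4, 1, 3, 5, 1] sum 40, len 9
add 1: [9, 7, 4, 6, 4, 1, 3, 5, 1, 1] sum 41, len 10
add 7: [7, 4, 6, 4, 1, 3, 5, 1, 1, 7] sum 39, len 10
add 1: [7, 4, 6, 4, 1, 3, 5, 1, 1, 7, 1] sum 40, len 11
Longest length seen: 11.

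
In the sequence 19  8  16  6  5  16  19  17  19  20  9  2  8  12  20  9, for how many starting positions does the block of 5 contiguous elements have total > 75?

3

19 8 16 6 5 → sum 54
8 16 6 5 16 → sum 51
16 6 5 16 19 → sum 62
6 5 16 19 17 → sum 63
5 16 19 17 19 → sum 76  > 75 ✓
16 19 17 19 20 → sum 91  > 75 ✓
19 17 19 20 9 → sum 84  > 75 ✓
17 19 20 9 2 → sum 67
19 20 9 2 8 → sum 58
20 9 2 8 12 → sum 51
9 2 8 12 20 → sum 51
2 8 12 20 9 → sum 51
3 windows satisfy the condition.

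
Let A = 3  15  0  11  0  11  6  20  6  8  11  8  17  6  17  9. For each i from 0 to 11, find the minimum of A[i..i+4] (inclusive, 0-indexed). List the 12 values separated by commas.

Sliding a size-5 window across the 16 values:
[3, 15, 0, 11, 0] → min 0
[15, 0, 11, 0, 11] → min 0
[0, 11, 0, 11, 6] → min 0
[11, 0, 11, 6, 20] → min 0
[0, 11, 6, 20, 6] → min 0
[11, 6, 20, 6, 8] → min 6
[6, 20, 6, 8, 11] → min 6
[20, 6, 8, 11, 8] → min 6
[6, 8, 11, 8, 17] → min 6
[8, 11, 8, 17, 6] → min 6
[11, 8, 17, 6, 17] → min 6
[8, 17, 6, 17, 9] → min 6

0, 0, 0, 0, 0, 6, 6, 6, 6, 6, 6, 6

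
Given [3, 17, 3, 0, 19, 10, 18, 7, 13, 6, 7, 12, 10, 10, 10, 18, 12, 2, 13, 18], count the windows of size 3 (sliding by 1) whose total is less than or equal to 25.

(3, 17, 3) → sum 23  ≤ 25 ✓
(17, 3, 0) → sum 20  ≤ 25 ✓
(3, 0, 19) → sum 22  ≤ 25 ✓
(0, 19, 10) → sum 29
(19, 10, 18) → sum 47
(10, 18, 7) → sum 35
(18, 7, 13) → sum 38
(7, 13, 6) → sum 26
(13, 6, 7) → sum 26
(6, 7, 12) → sum 25  ≤ 25 ✓
(7, 12, 10) → sum 29
(12, 10, 10) → sum 32
(10, 10, 10) → sum 30
(10, 10, 18) → sum 38
(10, 18, 12) → sum 40
(18, 12, 2) → sum 32
(12, 2, 13) → sum 27
(2, 13, 18) → sum 33
4 windows satisfy the condition.

4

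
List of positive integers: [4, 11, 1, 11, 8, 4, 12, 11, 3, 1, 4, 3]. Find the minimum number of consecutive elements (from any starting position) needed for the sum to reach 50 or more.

Extend right; whenever the sum reaches 50, record the length and shrink from the left:
add 4: running sum 4 < 50
add 11: running sum 15 < 50
add 1: running sum 16 < 50
add 11: running sum 27 < 50
add 8: running sum 35 < 50
add 4: running sum 39 < 50
add 12: shortest ending here [4, 11, 1, 11, 8, 4, 12] sum 51, len 7
add 11: shortest ending here [11, 1, 11, 8, 4, 12, 11] sum 58, len 7
add 3: shortest ending here [1, 11, 8, 4, 12, 11, 3] sum 50, len 7
add 1: shortest ending here [11, 8, 4, 12, 11, 3, 1] sum 50, len 7
add 4: shortest ending here [11, 8, 4, 12, 11, 3, 1, 4] sum 54, len 8
add 3: shortest ending here [11, 8, 4, 12, 11, 3, 1, 4, 3] sum 57, len 9
Shortest qualifying length: 7.

7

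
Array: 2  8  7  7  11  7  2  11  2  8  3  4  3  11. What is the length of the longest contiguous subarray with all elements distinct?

5

add 2: [2] len 1
add 8: [2, 8] len 2
add 7: [2, 8, 7] len 3
add 7 (repeat 7, move left end past it): [7] len 1
add 11: [7, 11] len 2
add 7 (repeat 7, move left end past it): [11, 7] len 2
add 2: [11, 7, 2] len 3
add 11 (repeat 11, move left end past it): [7, 2, 11] len 3
add 2 (repeat 2, move left end past it): [11, 2] len 2
add 8: [11, 2, 8] len 3
add 3: [11, 2, 8, 3] len 4
add 4: [11, 2, 8, 3, 4] len 5
add 3 (repeat 3, move left end past it): [4, 3] len 2
add 11: [4, 3, 11] len 3
Longest all-distinct length: 5.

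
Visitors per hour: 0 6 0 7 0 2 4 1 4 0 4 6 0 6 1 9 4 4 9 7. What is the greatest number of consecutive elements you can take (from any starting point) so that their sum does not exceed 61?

[0] sum 0 len 1
[0, 6] sum 6 len 2
[0, 6, 0] sum 6 len 3
[0, 6, 0, 7] sum 13 len 4
[0, 6, 0, 7, 0] sum 13 len 5
[0, 6, 0, 7, 0, 2] sum 15 len 6
[0, 6, 0, 7, 0, 2, 4] sum 19 len 7
[0, 6, 0, 7, 0, 2, 4, 1] sum 20 len 8
[0, 6, 0, 7, 0, 2, 4, 1, 4] sum 24 len 9
[0, 6, 0, 7, 0, 2, 4, 1, 4, 0] sum 24 len 10
[0, 6, 0, 7, 0, 2, 4, 1, 4, 0, 4] sum 28 len 11
[0, 6, 0, 7, 0, 2, 4, 1, 4, 0, 4, 6] sum 34 len 12
[0, 6, 0, 7, 0, 2, 4, 1, 4, 0, 4, 6, 0] sum 34 len 13
[0, 6, 0, 7, 0, 2, 4, 1, 4, 0, 4, 6, 0, 6] sum 40 len 14
[0, 6, 0, 7, 0, 2, 4, 1, 4, 0, 4, 6, 0, 6, 1] sum 41 len 15
[0, 6, 0, 7, 0, 2, 4, 1, 4, 0, 4, 6, 0, 6, 1, 9] sum 50 len 16
[0, 6, 0, 7, 0, 2, 4, 1, 4, 0, 4, 6, 0, 6, 1, 9, 4] sum 54 len 17
[0, 6, 0, 7, 0, 2, 4, 1, 4, 0, 4, 6, 0, 6, 1, 9, 4, 4] sum 58 len 18
[0, 7, 0, 2, 4, 1, 4, 0, 4, 6, 0, 6, 1, 9, 4, 4, 9] sum 61 len 17
[0, 2, 4, 1, 4, 0, 4, 6, 0, 6, 1, 9, 4, 4, 9, 7] sum 61 len 16
Longest length seen: 18.

18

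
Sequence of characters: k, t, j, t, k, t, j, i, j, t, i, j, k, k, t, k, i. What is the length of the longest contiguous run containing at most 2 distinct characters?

4

[k] 1 distinct, len 1
[k, t] 2 distinct, len 2
[t, j] 2 distinct, len 2
[t, j, t] 2 distinct, len 3
[t, k] 2 distinct, len 2
[t, k, t] 2 distinct, len 3
[t, j] 2 distinct, len 2
[j, i] 2 distinct, len 2
[j, i, j] 2 distinct, len 3
[j, t] 2 distinct, len 2
[t, i] 2 distinct, len 2
[i, j] 2 distinct, len 2
[j, k] 2 distinct, len 2
[j, k, k] 2 distinct, len 3
[k, k, t] 2 distinct, len 3
[k, k, t, k] 2 distinct, len 4
[k, i] 2 distinct, len 2
Longest length with ≤2 distinct: 4.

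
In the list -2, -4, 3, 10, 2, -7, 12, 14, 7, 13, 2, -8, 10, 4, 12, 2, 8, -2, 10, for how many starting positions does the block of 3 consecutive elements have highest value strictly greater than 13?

[-2, -4, 3] → max 3
[-4, 3, 10] → max 10
[3, 10, 2] → max 10
[10, 2, -7] → max 10
[2, -7, 12] → max 12
[-7, 12, 14] → max 14  > 13 ✓
[12, 14, 7] → max 14  > 13 ✓
[14, 7, 13] → max 14  > 13 ✓
[7, 13, 2] → max 13
[13, 2, -8] → max 13
[2, -8, 10] → max 10
[-8, 10, 4] → max 10
[10, 4, 12] → max 12
[4, 12, 2] → max 12
[12, 2, 8] → max 12
[2, 8, -2] → max 8
[8, -2, 10] → max 10
3 windows satisfy the condition.

3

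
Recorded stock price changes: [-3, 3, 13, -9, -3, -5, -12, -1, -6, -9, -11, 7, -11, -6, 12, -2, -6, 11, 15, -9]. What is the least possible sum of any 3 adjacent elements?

-26

(-3, 3, 13) → sum 13
(3, 13, -9) → sum 7
(13, -9, -3) → sum 1
(-9, -3, -5) → sum -17
(-3, -5, -12) → sum -20
(-5, -12, -1) → sum -18
(-12, -1, -6) → sum -19
(-1, -6, -9) → sum -16
(-6, -9, -11) → sum -26
(-9, -11, 7) → sum -13
(-11, 7, -11) → sum -15
(7, -11, -6) → sum -10
(-11, -6, 12) → sum -5
(-6, 12, -2) → sum 4
(12, -2, -6) → sum 4
(-2, -6, 11) → sum 3
(-6, 11, 15) → sum 20
(11, 15, -9) → sum 17
Least of these is -26.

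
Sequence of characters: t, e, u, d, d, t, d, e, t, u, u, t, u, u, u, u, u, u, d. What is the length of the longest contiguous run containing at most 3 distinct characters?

11

[t] 1 distinct, len 1
[t, e] 2 distinct, len 2
[t, e, u] 3 distinct, len 3
[e, u, d] 3 distinct, len 3
[e, u, d, d] 3 distinct, len 4
[u, d, d, t] 3 distinct, len 4
[u, d, d, t, d] 3 distinct, len 5
[d, d, t, d, e] 3 distinct, len 5
[d, d, t, d, e, t] 3 distinct, len 6
[e, t, u] 3 distinct, len 3
[e, t, u, u] 3 distinct, len 4
[e, t, u, u, t] 3 distinct, len 5
[e, t, u, u, t, u] 3 distinct, len 6
[e, t, u, u, t, u, u] 3 distinct, len 7
[e, t, u, u, t, u, u, u] 3 distinct, len 8
[e, t, u, u, t, u, u, u, u] 3 distinct, len 9
[e, t, u, u, t, u, u, u, u, u] 3 distinct, len 10
[e, t, u, u, t, u, u, u, u, u, u] 3 distinct, len 11
[t, u, u, t, u, u, u, u, u, u, d] 3 distinct, len 11
Longest length with ≤3 distinct: 11.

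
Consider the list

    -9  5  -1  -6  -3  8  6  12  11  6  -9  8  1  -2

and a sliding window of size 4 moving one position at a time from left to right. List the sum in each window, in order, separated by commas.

Sliding a size-4 window across the 14 values:
-9 5 -1 -6 → sum -11
5 -1 -6 -3 → sum -5
-1 -6 -3 8 → sum -2
-6 -3 8 6 → sum 5
-3 8 6 12 → sum 23
8 6 12 11 → sum 37
6 12 11 6 → sum 35
12 11 6 -9 → sum 20
11 6 -9 8 → sum 16
6 -9 8 1 → sum 6
-9 8 1 -2 → sum -2

-11, -5, -2, 5, 23, 37, 35, 20, 16, 6, -2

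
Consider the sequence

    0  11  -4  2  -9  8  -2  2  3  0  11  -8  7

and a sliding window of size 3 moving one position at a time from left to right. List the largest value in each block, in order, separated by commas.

Sliding a size-3 window across the 13 values:
(0, 11, -4) → max 11
(11, -4, 2) → max 11
(-4, 2, -9) → max 2
(2, -9, 8) → max 8
(-9, 8, -2) → max 8
(8, -2, 2) → max 8
(-2, 2, 3) → max 3
(2, 3, 0) → max 3
(3, 0, 11) → max 11
(0, 11, -8) → max 11
(11, -8, 7) → max 11

11, 11, 2, 8, 8, 8, 3, 3, 11, 11, 11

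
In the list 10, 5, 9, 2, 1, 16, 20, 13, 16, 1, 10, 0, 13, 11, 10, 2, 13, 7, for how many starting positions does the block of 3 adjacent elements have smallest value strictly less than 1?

3

(10, 5, 9) → min 5
(5, 9, 2) → min 2
(9, 2, 1) → min 1
(2, 1, 16) → min 1
(1, 16, 20) → min 1
(16, 20, 13) → min 13
(20, 13, 16) → min 13
(13, 16, 1) → min 1
(16, 1, 10) → min 1
(1, 10, 0) → min 0  < 1 ✓
(10, 0, 13) → min 0  < 1 ✓
(0, 13, 11) → min 0  < 1 ✓
(13, 11, 10) → min 10
(11, 10, 2) → min 2
(10, 2, 13) → min 2
(2, 13, 7) → min 2
3 windows satisfy the condition.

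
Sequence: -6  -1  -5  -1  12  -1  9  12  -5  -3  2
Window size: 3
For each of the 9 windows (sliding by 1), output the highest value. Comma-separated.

-1, -1, 12, 12, 12, 12, 12, 12, 2

Sliding a size-3 window across the 11 values:
-6 -1 -5 → max -1
-1 -5 -1 → max -1
-5 -1 12 → max 12
-1 12 -1 → max 12
12 -1 9 → max 12
-1 9 12 → max 12
9 12 -5 → max 12
12 -5 -3 → max 12
-5 -3 2 → max 2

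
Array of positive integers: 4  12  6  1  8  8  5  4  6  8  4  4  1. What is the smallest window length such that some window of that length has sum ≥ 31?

add 4: running sum 4 < 31
add 12: running sum 16 < 31
add 6: running sum 22 < 31
add 1: running sum 23 < 31
add 8: shortest ending here [4, 12, 6, 1, 8] sum 31, len 5
add 8: shortest ending here [12, 6, 1, 8, 8] sum 35, len 5
add 5: shortest ending here [12, 6, 1, 8, 8, 5] sum 40, len 6
add 4: shortest ending here [6, 1, 8, 8, 5, 4] sum 32, len 6
add 6: shortest ending here [8, 8, 5, 4, 6] sum 31, len 5
add 8: shortest ending here [8, 5, 4, 6, 8] sum 31, len 5
add 4: shortest ending here [8, 5, 4, 6, 8, 4] sum 35, len 6
add 4: shortest ending here [5, 4, 6, 8, 4, 4] sum 31, len 6
add 1: shortest ending here [5, 4, 6, 8, 4, 4, 1] sum 32, len 7
Shortest qualifying length: 5.

5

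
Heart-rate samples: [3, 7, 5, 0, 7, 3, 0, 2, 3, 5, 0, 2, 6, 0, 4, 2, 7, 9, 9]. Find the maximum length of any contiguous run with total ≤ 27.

add 3: [3] sum 3, len 1
add 7: [3, 7] sum 10, len 2
add 5: [3, 7, 5] sum 15, len 3
add 0: [3, 7, 5, 0] sum 15, len 4
add 7: [3, 7, 5, 0, 7] sum 22, len 5
add 3: [3, 7, 5, 0, 7, 3] sum 25, len 6
add 0: [3, 7, 5, 0, 7, 3, 0] sum 25, len 7
add 2: [3, 7, 5, 0, 7, 3, 0, 2] sum 27, len 8
add 3: [7, 5, 0, 7, 3, 0, 2, 3] sum 27, len 8
add 5: [5, 0, 7, 3, 0, 2, 3, 5] sum 25, len 8
add 0: [5, 0, 7, 3, 0, 2, 3, 5, 0] sum 25, len 9
add 2: [5, 0, 7, 3, 0, 2, 3, 5, 0, 2] sum 27, len 10
add 6: [3, 0, 2, 3, 5, 0, 2, 6] sum 21, len 8
add 0: [3, 0, 2, 3, 5, 0, 2, 6, 0] sum 21, len 9
add 4: [3, 0, 2, 3, 5, 0, 2, 6, 0, 4] sum 25, len 10
add 2: [3, 0, 2, 3, 5, 0, 2, 6, 0, 4, 2] sum 27, len 11
add 7: [5, 0, 2, 6, 0, 4, 2, 7] sum 26, len 8
add 9: [0, 4, 2, 7, 9] sum 22, len 5
add 9: [2, 7, 9, 9] sum 27, len 4
Longest length seen: 11.

11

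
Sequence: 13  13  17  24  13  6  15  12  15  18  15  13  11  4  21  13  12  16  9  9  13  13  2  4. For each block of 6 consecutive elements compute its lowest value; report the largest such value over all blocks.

12

Window mins for each of the 19 positions:
[13, 13, 17, 24, 13, 6] → min 6
[13, 17, 24, 13, 6, 15] → min 6
[17, 24, 13, 6, 15, 12] → min 6
[24, 13, 6, 15, 12, 15] → min 6
[13, 6, 15, 12, 15, 18] → min 6
[6, 15, 12, 15, 18, 15] → min 6
[15, 12, 15, 18, 15, 13] → min 12
[12, 15, 18, 15, 13, 11] → min 11
[15, 18, 15, 13, 11, 4] → min 4
[18, 15, 13, 11, 4, 21] → min 4
[15, 13, 11, 4, 21, 13] → min 4
[13, 11, 4, 21, 13, 12] → min 4
[11, 4, 21, 13, 12, 16] → min 4
[4, 21, 13, 12, 16, 9] → min 4
[21, 13, 12, 16, 9, 9] → min 9
[13, 12, 16, 9, 9, 13] → min 9
[12, 16, 9, 9, 13, 13] → min 9
[16, 9, 9, 13, 13, 2] → min 2
[9, 9, 13, 13, 2, 4] → min 2
Largest of these is 12.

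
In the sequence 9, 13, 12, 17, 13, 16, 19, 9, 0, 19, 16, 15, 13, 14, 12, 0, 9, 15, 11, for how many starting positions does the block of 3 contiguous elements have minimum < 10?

(9, 13, 12) → min 9  < 10 ✓
(13, 12, 17) → min 12
(12, 17, 13) → min 12
(17, 13, 16) → min 13
(13, 16, 19) → min 13
(16, 19, 9) → min 9  < 10 ✓
(19, 9, 0) → min 0  < 10 ✓
(9, 0, 19) → min 0  < 10 ✓
(0, 19, 16) → min 0  < 10 ✓
(19, 16, 15) → min 15
(16, 15, 13) → min 13
(15, 13, 14) → min 13
(13, 14, 12) → min 12
(14, 12, 0) → min 0  < 10 ✓
(12, 0, 9) → min 0  < 10 ✓
(0, 9, 15) → min 0  < 10 ✓
(9, 15, 11) → min 9  < 10 ✓
9 windows satisfy the condition.

9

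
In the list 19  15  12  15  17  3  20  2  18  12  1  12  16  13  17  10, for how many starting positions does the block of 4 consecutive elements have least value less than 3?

7

(19, 15, 12, 15) → min 12
(15, 12, 15, 17) → min 12
(12, 15, 17, 3) → min 3
(15, 17, 3, 20) → min 3
(17, 3, 20, 2) → min 2  < 3 ✓
(3, 20, 2, 18) → min 2  < 3 ✓
(20, 2, 18, 12) → min 2  < 3 ✓
(2, 18, 12, 1) → min 1  < 3 ✓
(18, 12, 1, 12) → min 1  < 3 ✓
(12, 1, 12, 16) → min 1  < 3 ✓
(1, 12, 16, 13) → min 1  < 3 ✓
(12, 16, 13, 17) → min 12
(16, 13, 17, 10) → min 10
7 windows satisfy the condition.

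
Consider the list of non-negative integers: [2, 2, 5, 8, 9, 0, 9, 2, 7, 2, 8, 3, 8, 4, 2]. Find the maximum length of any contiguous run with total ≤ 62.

12

Extend to the right; shrink from the left whenever the sum exceeds 62:
add 2: [2] sum 2, len 1
add 2: [2, 2] sum 4, len 2
add 5: [2, 2, 5] sum 9, len 3
add 8: [2, 2, 5, 8] sum 17, len 4
add 9: [2, 2, 5, 8, 9] sum 26, len 5
add 0: [2, 2, 5, 8, 9, 0] sum 26, len 6
add 9: [2, 2, 5, 8, 9, 0, 9] sum 35, len 7
add 2: [2, 2, 5, 8, 9, 0, 9, 2] sum 37, len 8
add 7: [2, 2, 5, 8, 9, 0, 9, 2, 7] sum 44, len 9
add 2: [2, 2, 5, 8, 9, 0, 9, 2, 7, 2] sum 46, len 10
add 8: [2, 2, 5, 8, 9, 0, 9, 2, 7, 2, 8] sum 54, len 11
add 3: [2, 2, 5, 8, 9, 0, 9, 2, 7, 2, 8, 3] sum 57, len 12
add 8: [5, 8, 9, 0, 9, 2, 7, 2, 8, 3, 8] sum 61, len 11
add 4: [8, 9, 0, 9, 2, 7, 2, 8, 3, 8, 4] sum 60, len 11
add 2: [8, 9, 0, 9, 2, 7, 2, 8, 3, 8, 4, 2] sum 62, len 12
Longest length seen: 12.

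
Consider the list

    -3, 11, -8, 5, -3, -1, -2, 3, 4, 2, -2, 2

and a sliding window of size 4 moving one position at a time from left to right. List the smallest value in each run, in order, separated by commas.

Sliding a size-4 window across the 12 values:
-3 11 -8 5 → min -8
11 -8 5 -3 → min -8
-8 5 -3 -1 → min -8
5 -3 -1 -2 → min -3
-3 -1 -2 3 → min -3
-1 -2 3 4 → min -2
-2 3 4 2 → min -2
3 4 2 -2 → min -2
4 2 -2 2 → min -2

-8, -8, -8, -3, -3, -2, -2, -2, -2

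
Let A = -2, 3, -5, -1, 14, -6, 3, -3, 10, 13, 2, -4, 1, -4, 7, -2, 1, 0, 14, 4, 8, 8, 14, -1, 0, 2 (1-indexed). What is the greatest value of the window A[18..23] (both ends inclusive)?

Elements at indices 18..23: 0, 14, 4, 8, 8, 14
max(0, 14, 4, 8, 8, 14) = 14

14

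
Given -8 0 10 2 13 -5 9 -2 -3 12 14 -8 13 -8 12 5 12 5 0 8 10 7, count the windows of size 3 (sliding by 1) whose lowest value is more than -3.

8

(-8, 0, 10) → min -8
(0, 10, 2) → min 0  > -3 ✓
(10, 2, 13) → min 2  > -3 ✓
(2, 13, -5) → min -5
(13, -5, 9) → min -5
(-5, 9, -2) → min -5
(9, -2, -3) → min -3
(-2, -3, 12) → min -3
(-3, 12, 14) → min -3
(12, 14, -8) → min -8
(14, -8, 13) → min -8
(-8, 13, -8) → min -8
(13, -8, 12) → min -8
(-8, 12, 5) → min -8
(12, 5, 12) → min 5  > -3 ✓
(5, 12, 5) → min 5  > -3 ✓
(12, 5, 0) → min 0  > -3 ✓
(5, 0, 8) → min 0  > -3 ✓
(0, 8, 10) → min 0  > -3 ✓
(8, 10, 7) → min 7  > -3 ✓
8 windows satisfy the condition.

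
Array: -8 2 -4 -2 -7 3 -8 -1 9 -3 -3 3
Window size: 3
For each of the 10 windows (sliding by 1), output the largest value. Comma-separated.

2, 2, -2, 3, 3, 3, 9, 9, 9, 3

-8 2 -4 → max 2
2 -4 -2 → max 2
-4 -2 -7 → max -2
-2 -7 3 → max 3
-7 3 -8 → max 3
3 -8 -1 → max 3
-8 -1 9 → max 9
-1 9 -3 → max 9
9 -3 -3 → max 9
-3 -3 3 → max 3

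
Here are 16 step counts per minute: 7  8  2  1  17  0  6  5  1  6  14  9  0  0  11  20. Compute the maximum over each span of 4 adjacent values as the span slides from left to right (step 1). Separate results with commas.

7 8 2 1 → max 8
8 2 1 17 → max 17
2 1 17 0 → max 17
1 17 0 6 → max 17
17 0 6 5 → max 17
0 6 5 1 → max 6
6 5 1 6 → max 6
5 1 6 14 → max 14
1 6 14 9 → max 14
6 14 9 0 → max 14
14 9 0 0 → max 14
9 0 0 11 → max 11
0 0 11 20 → max 20

8, 17, 17, 17, 17, 6, 6, 14, 14, 14, 14, 11, 20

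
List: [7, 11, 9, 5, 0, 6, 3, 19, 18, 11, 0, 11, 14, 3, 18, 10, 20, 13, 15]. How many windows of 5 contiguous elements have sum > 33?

11

7 11 9 5 0 → sum 32
11 9 5 0 6 → sum 31
9 5 0 6 3 → sum 23
5 0 6 3 19 → sum 33
0 6 3 19 18 → sum 46  > 33 ✓
6 3 19 18 11 → sum 57  > 33 ✓
3 19 18 11 0 → sum 51  > 33 ✓
19 18 11 0 11 → sum 59  > 33 ✓
18 11 0 11 14 → sum 54  > 33 ✓
11 0 11 14 3 → sum 39  > 33 ✓
0 11 14 3 18 → sum 46  > 33 ✓
11 14 3 18 10 → sum 56  > 33 ✓
14 3 18 10 20 → sum 65  > 33 ✓
3 18 10 20 13 → sum 64  > 33 ✓
18 10 20 13 15 → sum 76  > 33 ✓
11 windows satisfy the condition.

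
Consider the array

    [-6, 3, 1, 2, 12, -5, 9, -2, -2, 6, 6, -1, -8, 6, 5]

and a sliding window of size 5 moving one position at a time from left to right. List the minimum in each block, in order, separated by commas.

Sliding a size-5 window across the 15 values:
(-6, 3, 1, 2, 12) → min -6
(3, 1, 2, 12, -5) → min -5
(1, 2, 12, -5, 9) → min -5
(2, 12, -5, 9, -2) → min -5
(12, -5, 9, -2, -2) → min -5
(-5, 9, -2, -2, 6) → min -5
(9, -2, -2, 6, 6) → min -2
(-2, -2, 6, 6, -1) → min -2
(-2, 6, 6, -1, -8) → min -8
(6, 6, -1, -8, 6) → min -8
(6, -1, -8, 6, 5) → min -8

-6, -5, -5, -5, -5, -5, -2, -2, -8, -8, -8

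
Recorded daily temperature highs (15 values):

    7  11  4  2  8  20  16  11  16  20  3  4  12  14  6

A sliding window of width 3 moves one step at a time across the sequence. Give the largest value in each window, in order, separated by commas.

7 11 4 → max 11
11 4 2 → max 11
4 2 8 → max 8
2 8 20 → max 20
8 20 16 → max 20
20 16 11 → max 20
16 11 16 → max 16
11 16 20 → max 20
16 20 3 → max 20
20 3 4 → max 20
3 4 12 → max 12
4 12 14 → max 14
12 14 6 → max 14

11, 11, 8, 20, 20, 20, 16, 20, 20, 20, 12, 14, 14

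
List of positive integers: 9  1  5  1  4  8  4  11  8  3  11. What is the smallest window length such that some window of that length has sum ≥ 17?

2

Extend right; whenever the sum reaches 17, record the length and shrink from the left:
add 9: running sum 9 < 17
add 1: running sum 10 < 17
add 5: running sum 15 < 17
add 1: running sum 16 < 17
add 4: shortest ending here [9, 1, 5, 1, 4] sum 20, len 5
add 8: shortest ending here [5, 1, 4, 8] sum 18, len 4
add 4: shortest ending here [1, 4, 8, 4] sum 17, len 4
add 11: shortest ending here [8, 4, 11] sum 23, len 3
add 8: shortest ending here [11, 8] sum 19, len 2
add 3: shortest ending here [11, 8, 3] sum 22, len 3
add 11: shortest ending here [8, 3, 11] sum 22, len 3
Shortest qualifying length: 2.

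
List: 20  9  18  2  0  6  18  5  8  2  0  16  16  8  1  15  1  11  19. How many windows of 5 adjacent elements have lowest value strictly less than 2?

[20, 9, 18, 2, 0] → min 0  < 2 ✓
[9, 18, 2, 0, 6] → min 0  < 2 ✓
[18, 2, 0, 6, 18] → min 0  < 2 ✓
[2, 0, 6, 18, 5] → min 0  < 2 ✓
[0, 6, 18, 5, 8] → min 0  < 2 ✓
[6, 18, 5, 8, 2] → min 2
[18, 5, 8, 2, 0] → min 0  < 2 ✓
[5, 8, 2, 0, 16] → min 0  < 2 ✓
[8, 2, 0, 16, 16] → min 0  < 2 ✓
[2, 0, 16, 16, 8] → min 0  < 2 ✓
[0, 16, 16, 8, 1] → min 0  < 2 ✓
[16, 16, 8, 1, 15] → min 1  < 2 ✓
[16, 8, 1, 15, 1] → min 1  < 2 ✓
[8, 1, 15, 1, 11] → min 1  < 2 ✓
[1, 15, 1, 11, 19] → min 1  < 2 ✓
14 windows satisfy the condition.

14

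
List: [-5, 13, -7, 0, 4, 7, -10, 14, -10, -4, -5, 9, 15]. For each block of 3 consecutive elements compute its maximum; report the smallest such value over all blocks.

Each size-3 window and its max:
-5 13 -7 → max 13
13 -7 0 → max 13
-7 0 4 → max 4
0 4 7 → max 7
4 7 -10 → max 7
7 -10 14 → max 14
-10 14 -10 → max 14
14 -10 -4 → max 14
-10 -4 -5 → max -4
-4 -5 9 → max 9
-5 9 15 → max 15
Smallest of these is -4.

-4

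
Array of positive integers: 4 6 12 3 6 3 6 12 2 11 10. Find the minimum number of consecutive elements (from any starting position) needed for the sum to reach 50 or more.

7

Extend right; whenever the sum reaches 50, record the length and shrink from the left:
add 4: running sum 4 < 50
add 6: running sum 10 < 50
add 12: running sum 22 < 50
add 3: running sum 25 < 50
add 6: running sum 31 < 50
add 3: running sum 34 < 50
add 6: running sum 40 < 50
end 7: [4, 6, 12, 3, 6, 3, 6, 12] sum 52, len 8
end 8: [6, 12, 3, 6, 3, 6, 12, 2] sum 50, len 8
end 9: [12, 3, 6, 3, 6, 12, 2, 11] sum 55, len 8
end 10: [6, 3, 6, 12, 2, 11, 10] sum 50, len 7
Shortest qualifying length: 7.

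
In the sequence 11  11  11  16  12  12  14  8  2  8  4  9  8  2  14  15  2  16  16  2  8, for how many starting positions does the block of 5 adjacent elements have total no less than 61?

5

(11, 11, 11, 16, 12) → sum 61  ≥ 61 ✓
(11, 11, 16, 12, 12) → sum 62  ≥ 61 ✓
(11, 16, 12, 12, 14) → sum 65  ≥ 61 ✓
(16, 12, 12, 14, 8) → sum 62  ≥ 61 ✓
(12, 12, 14, 8, 2) → sum 48
(12, 14, 8, 2, 8) → sum 44
(14, 8, 2, 8, 4) → sum 36
(8, 2, 8, 4, 9) → sum 31
(2, 8, 4, 9, 8) → sum 31
(8, 4, 9, 8, 2) → sum 31
(4, 9, 8, 2, 14) → sum 37
(9, 8, 2, 14, 15) → sum 48
(8, 2, 14, 15, 2) → sum 41
(2, 14, 15, 2, 16) → sum 49
(14, 15, 2, 16, 16) → sum 63  ≥ 61 ✓
(15, 2, 16, 16, 2) → sum 51
(2, 16, 16, 2, 8) → sum 44
5 windows satisfy the condition.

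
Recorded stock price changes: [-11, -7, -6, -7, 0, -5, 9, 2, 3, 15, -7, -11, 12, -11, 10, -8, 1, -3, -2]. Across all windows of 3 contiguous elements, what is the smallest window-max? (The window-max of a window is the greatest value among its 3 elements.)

-6

(-11, -7, -6) → max -6
(-7, -6, -7) → max -6
(-6, -7, 0) → max 0
(-7, 0, -5) → max 0
(0, -5, 9) → max 9
(-5, 9, 2) → max 9
(9, 2, 3) → max 9
(2, 3, 15) → max 15
(3, 15, -7) → max 15
(15, -7, -11) → max 15
(-7, -11, 12) → max 12
(-11, 12, -11) → max 12
(12, -11, 10) → max 12
(-11, 10, -8) → max 10
(10, -8, 1) → max 10
(-8, 1, -3) → max 1
(1, -3, -2) → max 1
Smallest of these is -6.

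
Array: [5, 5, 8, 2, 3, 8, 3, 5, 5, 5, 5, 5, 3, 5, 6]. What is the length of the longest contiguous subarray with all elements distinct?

4

[5] len 1
[5] len 1
[5, 8] len 2
[5, 8, 2] len 3
[5, 8, 2, 3] len 4
[2, 3, 8] len 3
[8, 3] len 2
[8, 3, 5] len 3
[5] len 1
[5] len 1
[5] len 1
[5] len 1
[5, 3] len 2
[3, 5] len 2
[3, 5, 6] len 3
Longest all-distinct length: 4.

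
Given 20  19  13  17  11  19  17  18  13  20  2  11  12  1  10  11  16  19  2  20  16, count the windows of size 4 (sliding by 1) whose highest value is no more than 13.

3

20 19 13 17 → max 20
19 13 17 11 → max 19
13 17 11 19 → max 19
17 11 19 17 → max 19
11 19 17 18 → max 19
19 17 18 13 → max 19
17 18 13 20 → max 20
18 13 20 2 → max 20
13 20 2 11 → max 20
20 2 11 12 → max 20
2 11 12 1 → max 12  ≤ 13 ✓
11 12 1 10 → max 12  ≤ 13 ✓
12 1 10 11 → max 12  ≤ 13 ✓
1 10 11 16 → max 16
10 11 16 19 → max 19
11 16 19 2 → max 19
16 19 2 20 → max 20
19 2 20 16 → max 20
3 windows satisfy the condition.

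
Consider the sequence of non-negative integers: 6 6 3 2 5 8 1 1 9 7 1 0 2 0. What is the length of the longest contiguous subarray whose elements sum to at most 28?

8

→ 6: sum 6, len 1
→ 6: sum 12, len 2
→ 3: sum 15, len 3
→ 2: sum 17, len 4
→ 5: sum 22, len 5
→ 8 (dropped 6): sum 24, len 5
→ 1: sum 25, len 6
→ 1: sum 26, len 7
→ 9 (dropped 6, 3): sum 26, len 6
→ 7 (dropped 2, 5): sum 26, len 5
→ 1: sum 27, len 6
→ 0: sum 27, len 7
→ 2 (dropped 8): sum 21, len 7
→ 0: sum 21, len 8
Longest length seen: 8.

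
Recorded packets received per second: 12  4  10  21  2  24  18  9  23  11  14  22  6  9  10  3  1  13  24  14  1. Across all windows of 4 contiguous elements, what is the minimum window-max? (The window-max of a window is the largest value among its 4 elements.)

10

[12, 4, 10, 21] → max 21
[4, 10, 21, 2] → max 21
[10, 21, 2, 24] → max 24
[21, 2, 24, 18] → max 24
[2, 24, 18, 9] → max 24
[24, 18, 9, 23] → max 24
[18, 9, 23, 11] → max 23
[9, 23, 11, 14] → max 23
[23, 11, 14, 22] → max 23
[11, 14, 22, 6] → max 22
[14, 22, 6, 9] → max 22
[22, 6, 9, 10] → max 22
[6, 9, 10, 3] → max 10
[9, 10, 3, 1] → max 10
[10, 3, 1, 13] → max 13
[3, 1, 13, 24] → max 24
[1, 13, 24, 14] → max 24
[13, 24, 14, 1] → max 24
Minimum of these is 10.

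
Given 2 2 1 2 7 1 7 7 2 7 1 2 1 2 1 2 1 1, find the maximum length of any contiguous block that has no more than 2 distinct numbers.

[2] 1 distinct, len 1
[2, 2] 1 distinct, len 2
[2, 2, 1] 2 distinct, len 3
[2, 2, 1, 2] 2 distinct, len 4
[2, 7] 2 distinct, len 2
[7, 1] 2 distinct, len 2
[7, 1, 7] 2 distinct, len 3
[7, 1, 7, 7] 2 distinct, len 4
[7, 7, 2] 2 distinct, len 3
[7, 7, 2, 7] 2 distinct, len 4
[7, 1] 2 distinct, len 2
[1, 2] 2 distinct, len 2
[1, 2, 1] 2 distinct, len 3
[1, 2, 1, 2] 2 distinct, len 4
[1, 2, 1, 2, 1] 2 distinct, len 5
[1, 2, 1, 2, 1, 2] 2 distinct, len 6
[1, 2, 1, 2, 1, 2, 1] 2 distinct, len 7
[1, 2, 1, 2, 1, 2, 1, 1] 2 distinct, len 8
Longest length with ≤2 distinct: 8.

8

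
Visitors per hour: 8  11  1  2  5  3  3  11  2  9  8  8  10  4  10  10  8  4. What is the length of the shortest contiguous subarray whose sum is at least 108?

add 8: running sum 8 < 108
add 11: running sum 19 < 108
add 1: running sum 20 < 108
add 2: running sum 22 < 108
add 5: running sum 27 < 108
add 3: running sum 30 < 108
add 3: running sum 33 < 108
add 11: running sum 44 < 108
add 2: running sum 46 < 108
add 9: running sum 55 < 108
add 8: running sum 63 < 108
add 8: running sum 71 < 108
add 10: running sum 81 < 108
add 4: running sum 85 < 108
add 10: running sum 95 < 108
add 10: running sum 105 < 108
add 8: shortest ending here [8, 11, 1, 2, 5, 3, 3, 11, 2, 9, 8, 8, 10, 4, 10, 10, 8] sum 113, len 17
add 4: shortest ending here [11, 1, 2, 5, 3, 3, 11, 2, 9, 8, 8, 10, 4, 10, 10, 8, 4] sum 109, len 17
Shortest qualifying length: 17.

17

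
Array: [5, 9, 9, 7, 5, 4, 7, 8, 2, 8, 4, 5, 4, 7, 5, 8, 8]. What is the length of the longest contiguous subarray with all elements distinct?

[5] len 1
[5, 9] len 2
[9] len 1
[9, 7] len 2
[9, 7, 5] len 3
[9, 7, 5, 4] len 4
[5, 4, 7] len 3
[5, 4, 7, 8] len 4
[5, 4, 7, 8, 2] len 5
[2, 8] len 2
[2, 8, 4] len 3
[2, 8, 4, 5] len 4
[5, 4] len 2
[5, 4, 7] len 3
[4, 7, 5] len 3
[4, 7, 5, 8] len 4
[8] len 1
Longest all-distinct length: 5.

5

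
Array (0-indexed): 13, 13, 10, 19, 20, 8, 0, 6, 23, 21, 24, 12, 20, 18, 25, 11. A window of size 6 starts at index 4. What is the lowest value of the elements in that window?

Elements at indices 4..9: 20, 8, 0, 6, 23, 21
min(20, 8, 0, 6, 23, 21) = 0

0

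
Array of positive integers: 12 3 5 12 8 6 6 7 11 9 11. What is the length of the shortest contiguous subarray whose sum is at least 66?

add 12: running sum 12 < 66
add 3: running sum 15 < 66
add 5: running sum 20 < 66
add 12: running sum 32 < 66
add 8: running sum 40 < 66
add 6: running sum 46 < 66
add 6: running sum 52 < 66
add 7: running sum 59 < 66
add 11: shortest ending here [12, 3, 5, 12, 8, 6, 6, 7, 11] sum 70, len 9
add 9: shortest ending here [3, 5, 12, 8, 6, 6, 7, 11, 9] sum 67, len 9
add 11: shortest ending here [12, 8, 6, 6, 7, 11, 9, 11] sum 70, len 8
Shortest qualifying length: 8.

8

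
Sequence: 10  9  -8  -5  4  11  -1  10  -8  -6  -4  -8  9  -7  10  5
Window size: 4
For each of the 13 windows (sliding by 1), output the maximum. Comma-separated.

10, 9, 11, 11, 11, 11, 10, 10, -4, 9, 9, 10, 10

10 9 -8 -5 → max 10
9 -8 -5 4 → max 9
-8 -5 4 11 → max 11
-5 4 11 -1 → max 11
4 11 -1 10 → max 11
11 -1 10 -8 → max 11
-1 10 -8 -6 → max 10
10 -8 -6 -4 → max 10
-8 -6 -4 -8 → max -4
-6 -4 -8 9 → max 9
-4 -8 9 -7 → max 9
-8 9 -7 10 → max 10
9 -7 10 5 → max 10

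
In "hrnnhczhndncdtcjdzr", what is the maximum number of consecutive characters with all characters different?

6

[h] len 1
[h, r] len 2
[h, r, n] len 3
[n] len 1
[n, h] len 2
[n, h, c] len 3
[n, h, c, z] len 4
[c, z, h] len 3
[c, z, h, n] len 4
[c, z, h, n, d] len 5
[d, n] len 2
[d, n, c] len 3
[n, c, d] len 3
[n, c, d, t] len 4
[d, t, c] len 3
[d, t, c, j] len 4
[t, c, j, d] len 4
[t, c, j, d, z] len 5
[t, c, j, d, z, r] len 6
Longest all-distinct length: 6.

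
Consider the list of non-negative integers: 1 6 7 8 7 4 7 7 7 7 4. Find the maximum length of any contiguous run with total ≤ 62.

Extend to the right; shrink from the left whenever the sum exceeds 62:
[1] sum 1 len 1
[1, 6] sum 7 len 2
[1, 6, 7] sum 14 len 3
[1, 6, 7, 8] sum 22 len 4
[1, 6, 7, 8, 7] sum 29 len 5
[1, 6, 7, 8, 7, 4] sum 33 len 6
[1, 6, 7, 8, 7, 4, 7] sum 40 len 7
[1, 6, 7, 8, 7, 4, 7, 7] sum 47 len 8
[1, 6, 7, 8, 7, 4, 7, 7, 7] sum 54 len 9
[1, 6, 7, 8, 7, 4, 7, 7, 7, 7] sum 61 len 10
[7, 8, 7, 4, 7, 7, 7, 7, 4] sum 58 len 9
Longest length seen: 10.

10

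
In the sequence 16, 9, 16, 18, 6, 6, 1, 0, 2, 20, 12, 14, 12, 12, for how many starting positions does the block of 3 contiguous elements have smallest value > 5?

[16, 9, 16] → min 9  > 5 ✓
[9, 16, 18] → min 9  > 5 ✓
[16, 18, 6] → min 6  > 5 ✓
[18, 6, 6] → min 6  > 5 ✓
[6, 6, 1] → min 1
[6, 1, 0] → min 0
[1, 0, 2] → min 0
[0, 2, 20] → min 0
[2, 20, 12] → min 2
[20, 12, 14] → min 12  > 5 ✓
[12, 14, 12] → min 12  > 5 ✓
[14, 12, 12] → min 12  > 5 ✓
7 windows satisfy the condition.

7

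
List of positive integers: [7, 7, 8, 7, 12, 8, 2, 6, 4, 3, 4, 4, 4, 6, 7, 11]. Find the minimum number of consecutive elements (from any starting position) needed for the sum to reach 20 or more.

Extend right; whenever the sum reaches 20, record the length and shrink from the left:
add 7: running sum 7 < 20
add 7: running sum 14 < 20
add 8: shortest ending here [7, 7, 8] sum 22, len 3
add 7: shortest ending here [7, 8, 7] sum 22, len 3
add 12: shortest ending here [8, 7, 12] sum 27, len 3
add 8: shortest ending here [12, 8] sum 20, len 2
add 2: shortest ending here [12, 8, 2] sum 22, len 3
add 6: shortest ending here [12, 8, 2, 6] sum 28, len 4
add 4: shortest ending here [8, 2, 6, 4] sum 20, len 4
add 3: shortest ending here [8, 2, 6, 4, 3] sum 23, len 5
add 4: shortest ending here [8, 2, 6, 4, 3, 4] sum 27, len 6
add 4: shortest ending here [6, 4, 3, 4, 4] sum 21, len 5
add 4: shortest ending here [6, 4, 3, 4, 4, 4] sum 25, len 6
add 6: shortest ending here [3, 4, 4, 4, 6] sum 21, len 5
add 7: shortest ending here [4, 4, 6, 7] sum 21, len 4
add 11: shortest ending here [6, 7, 11] sum 24, len 3
Shortest qualifying length: 2.

2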